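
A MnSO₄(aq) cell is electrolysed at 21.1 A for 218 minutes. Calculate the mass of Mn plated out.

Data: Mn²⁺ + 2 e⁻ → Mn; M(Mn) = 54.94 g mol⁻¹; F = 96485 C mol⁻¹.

78.6 g

Q = I·t = 21.10 A × 13080 s = 276000 C.
n(e⁻) = Q/F = 276000 / 96485 = 2.860 mol.
Mn²⁺ + 2 e⁻ → Mn, so n(Mn) = n(e⁻)/2 = 1.430 mol.
m = n·M = 1.430 × 54.94 = 78.6 g.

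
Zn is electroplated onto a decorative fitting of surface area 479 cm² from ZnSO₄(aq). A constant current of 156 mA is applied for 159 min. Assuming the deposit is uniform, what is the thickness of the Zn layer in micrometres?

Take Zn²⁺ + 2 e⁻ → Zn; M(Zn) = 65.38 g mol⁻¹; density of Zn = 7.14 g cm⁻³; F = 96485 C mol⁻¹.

1.47 μm

Q = I·t = 0.1560 × 9540.0 = 1488 C; n(e⁻) = 0.01542 mol.
n(Zn) = n(e⁻)/2 = 0.007712 mol, so m = 0.007712 × 65.38 = 0.5042 g.
Volume = m/ρ = 0.5042 / 7.14 = 0.07062 cm³.
Thickness = V/A = 0.07062 / 479 = 1.47 × 10⁻⁴ cm = 1.47 μm.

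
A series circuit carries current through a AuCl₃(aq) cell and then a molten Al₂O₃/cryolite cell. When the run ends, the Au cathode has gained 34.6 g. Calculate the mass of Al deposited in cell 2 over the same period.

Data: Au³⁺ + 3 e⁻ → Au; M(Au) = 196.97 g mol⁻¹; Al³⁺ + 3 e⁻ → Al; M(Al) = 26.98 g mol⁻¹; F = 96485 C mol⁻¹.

n(Au) = 34.6 / 196.97 = 0.1757 mol.
Since Au³⁺ + 3 e⁻ → Au, n(e⁻) passed = 3 × 0.1757 = 0.5270 mol.
Cells in series carry the same charge, so the same 0.5270 mol of electrons passes through cell 2.
Al³⁺ + 3 e⁻ → Al, so n(Al) = 0.5270 / 3 = 0.1757 mol.
m(Al) = 0.1757 × 26.98 = 4.74 g.

4.74 g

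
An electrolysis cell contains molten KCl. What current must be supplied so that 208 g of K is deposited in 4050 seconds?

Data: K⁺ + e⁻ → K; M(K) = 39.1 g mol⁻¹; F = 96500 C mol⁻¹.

127 A

n(K) = 208 / 39.1 = 5.320 mol.
n(e⁻) = 1 × 5.320 = 5.320 mol.
Q = n(e⁻)·F = 5.320 × 96500 = 513400 C.
I = Q/t = 513400 / 4050.0 s = 127 A.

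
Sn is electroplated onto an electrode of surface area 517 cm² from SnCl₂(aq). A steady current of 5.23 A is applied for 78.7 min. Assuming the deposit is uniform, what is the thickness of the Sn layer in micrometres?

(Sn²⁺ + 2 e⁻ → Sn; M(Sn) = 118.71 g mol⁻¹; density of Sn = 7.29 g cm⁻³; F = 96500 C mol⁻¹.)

40.3 μm

Q = I·t = 5.230 × 4722.0 = 24700 C; n(e⁻) = 0.2559 mol.
n(Sn) = n(e⁻)/2 = 0.1280 mol, so m = 0.1280 × 118.71 = 15.19 g.
Volume = m/ρ = 15.19 / 7.29 = 2.084 cm³.
Thickness = V/A = 2.084 / 517 = 0.00403 cm = 40.3 μm.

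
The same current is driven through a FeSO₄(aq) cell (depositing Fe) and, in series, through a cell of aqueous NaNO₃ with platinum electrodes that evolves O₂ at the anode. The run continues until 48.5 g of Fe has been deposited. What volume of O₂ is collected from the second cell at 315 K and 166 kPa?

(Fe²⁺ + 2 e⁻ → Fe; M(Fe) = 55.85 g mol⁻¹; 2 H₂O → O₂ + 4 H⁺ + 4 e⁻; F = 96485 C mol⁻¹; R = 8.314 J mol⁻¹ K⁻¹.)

n(Fe) = 48.5 / 55.85 = 0.8684 mol, so n(e⁻) = 2 × 0.8684 = 1.737 mol.
The cells are in series, so the same 1.737 mol of electrons passes through the second cell.
2 H₂O → O₂ + 4 H⁺ + 4 e⁻ — 4 mol e⁻ per mol O₂, so n(O₂) = 1.737/4 = 0.4342 mol.
V = nRT/P = (0.4342 × 8.314 × 315) / (166 × 10³) = 0.00685 m³ = 6.85 L.

6.85 L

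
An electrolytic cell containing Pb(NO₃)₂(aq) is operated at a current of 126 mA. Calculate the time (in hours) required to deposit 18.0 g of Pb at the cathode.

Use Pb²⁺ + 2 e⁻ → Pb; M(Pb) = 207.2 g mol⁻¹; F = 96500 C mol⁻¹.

37.0 h

n(Pb) = m/M = 18.0 / 207.2 = 0.08687 mol.
Each Pb atom requires 2 electrons, so n(e⁻) = 2 × 0.08687 = 0.1737 mol.
Q = n(e⁻)·F = 0.1737 × 96500 = 16770 C.
t = Q/I = 16770 / 0.1260 A = 133100 s = 37.0 h.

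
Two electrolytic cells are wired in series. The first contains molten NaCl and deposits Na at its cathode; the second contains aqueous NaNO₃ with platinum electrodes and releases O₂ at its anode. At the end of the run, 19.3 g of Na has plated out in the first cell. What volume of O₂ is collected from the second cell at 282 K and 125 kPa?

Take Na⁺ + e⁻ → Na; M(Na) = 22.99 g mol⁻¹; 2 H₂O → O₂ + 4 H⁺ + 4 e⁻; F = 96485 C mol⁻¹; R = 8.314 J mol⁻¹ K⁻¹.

3.94 L

n(Na) = 19.3 / 22.99 = 0.8395 mol, so n(e⁻) = 1 × 0.8395 = 0.8395 mol.
The cells are in series, so the same 0.8395 mol of electrons passes through the second cell.
2 H₂O → O₂ + 4 H⁺ + 4 e⁻ — 4 mol e⁻ per mol O₂, so n(O₂) = 0.8395/4 = 0.2099 mol.
V = nRT/P = (0.2099 × 8.314 × 282) / (125 × 10³) = 0.00394 m³ = 3.94 L.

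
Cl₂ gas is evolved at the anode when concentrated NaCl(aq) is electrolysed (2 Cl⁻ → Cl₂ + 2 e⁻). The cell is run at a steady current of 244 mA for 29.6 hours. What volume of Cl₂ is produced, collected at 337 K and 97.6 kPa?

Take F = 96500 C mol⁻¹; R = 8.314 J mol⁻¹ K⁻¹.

Q = I·t = 0.2440 A × 106560 s = 26000 C.
n(e⁻) = Q/F = 26000 / 96500 = 0.2694 mol.
2 electrons are transferred per Cl₂ molecule, so n(Cl₂) = 0.2694 / 2 = 0.1347 mol.
V = nRT/P = (0.1347 × 8.314 × 337) / (97.6 × 10³ Pa) = 0.00387 m³ = 3.87 L.

3.87 L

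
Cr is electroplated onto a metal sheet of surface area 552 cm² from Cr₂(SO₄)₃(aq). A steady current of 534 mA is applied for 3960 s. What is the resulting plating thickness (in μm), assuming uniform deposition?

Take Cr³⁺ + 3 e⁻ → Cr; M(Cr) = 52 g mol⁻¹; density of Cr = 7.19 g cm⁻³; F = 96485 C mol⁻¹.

Q = I·t = 0.5340 × 3960.0 = 2115 C; n(e⁻) = 0.02192 mol.
n(Cr) = n(e⁻)/3 = 0.007306 mol, so m = 0.007306 × 52 = 0.3799 g.
Volume = m/ρ = 0.3799 / 7.19 = 0.05284 cm³.
Thickness = V/A = 0.05284 / 552 = 9.57 × 10⁻⁵ cm = 0.957 μm.

0.957 μm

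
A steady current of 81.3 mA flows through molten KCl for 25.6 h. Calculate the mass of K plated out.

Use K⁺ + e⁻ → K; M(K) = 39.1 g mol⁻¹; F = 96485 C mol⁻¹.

Q = I·t = 0.08130 A × 92160 s = 7493 C.
n(e⁻) = Q/F = 7493 / 96485 = 0.07766 mol.
K⁺ + e⁻ → K, so n(K) = n(e⁻)/1 = 0.07766 mol.
m = n·M = 0.07766 × 39.1 = 3.04 g.

3.04 g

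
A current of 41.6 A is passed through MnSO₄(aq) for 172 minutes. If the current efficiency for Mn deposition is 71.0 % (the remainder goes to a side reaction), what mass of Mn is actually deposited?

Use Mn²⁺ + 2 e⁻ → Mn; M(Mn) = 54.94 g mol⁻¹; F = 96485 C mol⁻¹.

86.8 g

Q = I·t = 41.60 × 10320 = 429300 C.
n(e⁻) = 429300/96485 = 4.450 mol; theoretically n(Mn) = 4.450/2 = 2.225 mol, m_theo = 122.2 g.
At 71.0 % efficiency, m_actual = 0.710 × 122.2 = 86.8 g.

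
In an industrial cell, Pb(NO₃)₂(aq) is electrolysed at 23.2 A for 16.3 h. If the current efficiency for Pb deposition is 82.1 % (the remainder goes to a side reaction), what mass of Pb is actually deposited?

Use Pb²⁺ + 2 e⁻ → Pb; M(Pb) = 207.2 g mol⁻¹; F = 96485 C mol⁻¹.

Q = I·t = 23.20 × 58680 = 1361000 C.
n(e⁻) = 1361000/96485 = 14.11 mol; theoretically n(Pb) = 14.11/2 = 7.055 mol, m_theo = 1462 g.
At 82.1 % efficiency, m_actual = 0.821 × 1462 = 1200 g.

1200 g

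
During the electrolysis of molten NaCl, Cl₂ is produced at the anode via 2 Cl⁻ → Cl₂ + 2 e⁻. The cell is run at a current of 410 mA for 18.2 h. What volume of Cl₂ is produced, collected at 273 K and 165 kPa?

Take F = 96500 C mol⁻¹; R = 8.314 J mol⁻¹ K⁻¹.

Q = I·t = 0.4100 A × 65520 s = 26860 C.
n(e⁻) = Q/F = 26860 / 96500 = 0.2784 mol.
2 electrons are transferred per Cl₂ molecule, so n(Cl₂) = 0.2784 / 2 = 0.1392 mol.
V = nRT/P = (0.1392 × 8.314 × 273) / (165 × 10³ Pa) = 0.00191 m³ = 1.91 L.

1.91 L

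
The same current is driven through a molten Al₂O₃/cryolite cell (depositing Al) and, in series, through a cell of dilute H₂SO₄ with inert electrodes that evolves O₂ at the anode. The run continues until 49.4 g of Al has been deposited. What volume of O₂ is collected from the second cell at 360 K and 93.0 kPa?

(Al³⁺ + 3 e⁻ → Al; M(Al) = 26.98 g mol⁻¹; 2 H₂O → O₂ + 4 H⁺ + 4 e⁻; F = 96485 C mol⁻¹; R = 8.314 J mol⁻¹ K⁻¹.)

44.2 L

n(Al) = 49.4 / 26.98 = 1.831 mol, so n(e⁻) = 3 × 1.831 = 5.493 mol.
The cells are in series, so the same 5.493 mol of electrons passes through the second cell.
2 H₂O → O₂ + 4 H⁺ + 4 e⁻ — 4 mol e⁻ per mol O₂, so n(O₂) = 5.493/4 = 1.373 mol.
V = nRT/P = (1.373 × 8.314 × 360) / (93.0 × 10³) = 0.0442 m³ = 44.2 L.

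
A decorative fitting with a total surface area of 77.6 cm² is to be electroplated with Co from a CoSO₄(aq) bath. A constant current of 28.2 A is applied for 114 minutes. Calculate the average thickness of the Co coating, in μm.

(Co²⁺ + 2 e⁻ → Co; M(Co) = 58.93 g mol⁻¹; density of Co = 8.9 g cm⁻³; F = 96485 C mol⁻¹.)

853 μm

Q = I·t = 28.20 × 6840.0 = 192900 C; n(e⁻) = 1.999 mol.
n(Co) = n(e⁻)/2 = 0.9996 mol, so m = 0.9996 × 58.93 = 58.90 g.
Volume = m/ρ = 58.90 / 8.9 = 6.619 cm³.
Thickness = V/A = 6.619 / 77.6 = 0.0853 cm = 853 μm.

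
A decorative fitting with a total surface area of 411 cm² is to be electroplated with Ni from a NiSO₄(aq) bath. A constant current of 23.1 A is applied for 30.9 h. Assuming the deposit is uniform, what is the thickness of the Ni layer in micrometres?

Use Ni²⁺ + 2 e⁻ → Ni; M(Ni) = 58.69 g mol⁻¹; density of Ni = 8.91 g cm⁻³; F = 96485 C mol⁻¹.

Q = I·t = 23.10 × 111240 = 2570000 C; n(e⁻) = 26.63 mol.
n(Ni) = n(e⁻)/2 = 13.32 mol, so m = 13.32 × 58.69 = 781.5 g.
Volume = m/ρ = 781.5 / 8.91 = 87.71 cm³.
Thickness = V/A = 87.71 / 411 = 0.213 cm = 2130 μm.

2130 μm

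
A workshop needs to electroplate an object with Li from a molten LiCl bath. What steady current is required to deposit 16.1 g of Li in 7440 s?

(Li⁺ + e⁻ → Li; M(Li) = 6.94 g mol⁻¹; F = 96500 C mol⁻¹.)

n(Li) = 16.1 / 6.94 = 2.320 mol.
n(e⁻) = 1 × 2.320 = 2.320 mol.
Q = n(e⁻)·F = 2.320 × 96500 = 223900 C.
I = Q/t = 223900 / 7440.0 s = 30.1 A.

30.1 A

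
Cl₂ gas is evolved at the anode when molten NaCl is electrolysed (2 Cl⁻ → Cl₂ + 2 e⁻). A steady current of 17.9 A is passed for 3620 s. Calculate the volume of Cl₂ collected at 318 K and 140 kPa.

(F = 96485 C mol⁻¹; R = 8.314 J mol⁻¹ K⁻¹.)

6.34 L

Q = I·t = 17.90 A × 3620.0 s = 64800 C.
n(e⁻) = Q/F = 64800 / 96485 = 0.6716 mol.
2 electrons are transferred per Cl₂ molecule, so n(Cl₂) = 0.6716 / 2 = 0.3358 mol.
V = nRT/P = (0.3358 × 8.314 × 318) / (140 × 10³ Pa) = 0.00634 m³ = 6.34 L.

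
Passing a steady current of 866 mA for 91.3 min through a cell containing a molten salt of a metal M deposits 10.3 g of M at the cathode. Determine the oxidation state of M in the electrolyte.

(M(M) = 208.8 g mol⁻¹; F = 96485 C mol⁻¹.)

+1

Q = I·t = 0.8660 A × 5478.0 s = 4744 C, so n(e⁻) = 4744/96485 = 0.04917 mol.
n(M) deposited = 10.3 / 208.8 = 0.04933 mol.
Electrons per atom = n(e⁻)/n(M) = 0.04917 / 0.04933 = 0.997 ≈ 1, so the ion is M⁺.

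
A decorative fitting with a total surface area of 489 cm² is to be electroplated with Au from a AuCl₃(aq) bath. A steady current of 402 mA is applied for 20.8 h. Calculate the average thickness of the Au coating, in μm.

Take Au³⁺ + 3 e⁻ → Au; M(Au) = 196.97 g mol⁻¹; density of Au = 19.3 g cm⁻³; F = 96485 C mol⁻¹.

21.7 μm

Q = I·t = 0.4020 × 74880 = 30100 C; n(e⁻) = 0.3120 mol.
n(Au) = n(e⁻)/3 = 0.1040 mol, so m = 0.1040 × 196.97 = 20.48 g.
Volume = m/ρ = 20.48 / 19.3 = 1.061 cm³.
Thickness = V/A = 1.061 / 489 = 0.00217 cm = 21.7 μm.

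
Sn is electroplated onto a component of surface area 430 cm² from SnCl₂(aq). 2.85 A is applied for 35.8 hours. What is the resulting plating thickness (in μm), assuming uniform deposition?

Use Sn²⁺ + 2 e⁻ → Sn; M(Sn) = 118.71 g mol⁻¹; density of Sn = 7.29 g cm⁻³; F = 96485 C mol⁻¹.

721 μm

Q = I·t = 2.850 × 128880 = 367300 C; n(e⁻) = 3.807 mol.
n(Sn) = n(e⁻)/2 = 1.903 mol, so m = 1.903 × 118.71 = 226.0 g.
Volume = m/ρ = 226.0 / 7.29 = 31.00 cm³.
Thickness = V/A = 31.00 / 430 = 0.0721 cm = 721 μm.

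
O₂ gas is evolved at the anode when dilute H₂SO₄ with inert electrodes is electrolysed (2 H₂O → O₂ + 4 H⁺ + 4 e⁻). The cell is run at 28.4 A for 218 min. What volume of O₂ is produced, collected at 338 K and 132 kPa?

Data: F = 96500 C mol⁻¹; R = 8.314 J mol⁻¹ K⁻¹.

20.5 L

Q = I·t = 28.40 A × 13080 s = 371500 C.
n(e⁻) = Q/F = 371500 / 96500 = 3.849 mol.
4 electrons are transferred per O₂ molecule, so n(O₂) = 3.849 / 4 = 0.9624 mol.
V = nRT/P = (0.9624 × 8.314 × 338) / (132 × 10³ Pa) = 0.0205 m³ = 20.5 L.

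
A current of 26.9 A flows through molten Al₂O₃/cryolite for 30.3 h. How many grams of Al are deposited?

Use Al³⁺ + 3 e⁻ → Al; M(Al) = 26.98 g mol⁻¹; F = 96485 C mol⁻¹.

Q = I·t = 26.90 A × 109080 s = 2934000 C.
n(e⁻) = Q/F = 2934000 / 96485 = 30.41 mol.
Al³⁺ + 3 e⁻ → Al, so n(Al) = n(e⁻)/3 = 10.14 mol.
m = n·M = 10.14 × 26.98 = 274 g.

274 g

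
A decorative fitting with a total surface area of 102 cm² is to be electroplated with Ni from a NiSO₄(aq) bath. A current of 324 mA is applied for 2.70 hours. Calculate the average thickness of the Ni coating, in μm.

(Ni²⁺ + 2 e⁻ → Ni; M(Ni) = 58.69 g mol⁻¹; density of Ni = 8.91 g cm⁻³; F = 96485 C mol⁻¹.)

10.5 μm

Q = I·t = 0.3240 × 9720.0 = 3149 C; n(e⁻) = 0.03264 mol.
n(Ni) = n(e⁻)/2 = 0.01632 mol, so m = 0.01632 × 58.69 = 0.9578 g.
Volume = m/ρ = 0.9578 / 8.91 = 0.1075 cm³.
Thickness = V/A = 0.1075 / 102 = 0.00105 cm = 10.5 μm.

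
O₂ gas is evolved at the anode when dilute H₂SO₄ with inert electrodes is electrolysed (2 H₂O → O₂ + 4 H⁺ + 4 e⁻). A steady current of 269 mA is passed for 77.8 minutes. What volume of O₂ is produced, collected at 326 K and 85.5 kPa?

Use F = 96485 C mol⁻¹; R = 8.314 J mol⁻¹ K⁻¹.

0.103 L

Q = I·t = 0.2690 A × 4668.0 s = 1256 C.
n(e⁻) = Q/F = 1256 / 96485 = 0.01301 mol.
4 electrons are transferred per O₂ molecule, so n(O₂) = 0.01301 / 4 = 0.003254 mol.
V = nRT/P = (0.003254 × 8.314 × 326) / (85.5 × 10³ Pa) = 1.03 × 10⁻⁴ m³ = 0.103 L.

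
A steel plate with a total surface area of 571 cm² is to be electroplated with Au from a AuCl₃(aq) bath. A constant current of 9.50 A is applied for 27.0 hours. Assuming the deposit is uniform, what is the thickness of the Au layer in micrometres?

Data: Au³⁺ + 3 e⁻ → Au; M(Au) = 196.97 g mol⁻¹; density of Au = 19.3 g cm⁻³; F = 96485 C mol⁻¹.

Q = I·t = 9.500 × 97200 = 923400 C; n(e⁻) = 9.570 mol.
n(Au) = n(e⁻)/3 = 3.190 mol, so m = 3.190 × 196.97 = 628.4 g.
Volume = m/ρ = 628.4 / 19.3 = 32.56 cm³.
Thickness = V/A = 32.56 / 571 = 0.0570 cm = 570 μm.

570 μm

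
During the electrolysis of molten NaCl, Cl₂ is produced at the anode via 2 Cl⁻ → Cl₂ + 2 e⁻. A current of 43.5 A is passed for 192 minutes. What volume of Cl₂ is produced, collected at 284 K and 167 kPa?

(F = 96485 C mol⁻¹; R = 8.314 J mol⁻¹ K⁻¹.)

36.7 L

Q = I·t = 43.50 A × 11520 s = 501100 C.
n(e⁻) = Q/F = 501100 / 96485 = 5.194 mol.
2 electrons are transferred per Cl₂ molecule, so n(Cl₂) = 5.194 / 2 = 2.597 mol.
V = nRT/P = (2.597 × 8.314 × 284) / (167 × 10³ Pa) = 0.0367 m³ = 36.7 L.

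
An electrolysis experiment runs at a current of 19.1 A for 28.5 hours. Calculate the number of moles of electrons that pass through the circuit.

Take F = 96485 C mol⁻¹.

Q = I·t = 19.10 A × 102600 s = 1960000 C.
n(e⁻) = Q/F = 1960000 / 96485 = 20.3 mol.

20.3 mol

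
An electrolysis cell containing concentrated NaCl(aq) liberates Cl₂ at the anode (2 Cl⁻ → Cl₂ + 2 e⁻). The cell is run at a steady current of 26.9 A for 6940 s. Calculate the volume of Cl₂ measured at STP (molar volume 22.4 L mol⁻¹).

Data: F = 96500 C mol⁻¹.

21.7 L

Q = I·t = 26.90 A × 6940.0 s = 186700 C.
n(e⁻) = Q/F = 186700 / 96500 = 1.935 mol.
2 electrons are transferred per Cl₂ molecule, so n(Cl₂) = 1.935 / 2 = 0.9673 mol.
V = n × V_m = 0.9673 × 22.4 = 21.7 L.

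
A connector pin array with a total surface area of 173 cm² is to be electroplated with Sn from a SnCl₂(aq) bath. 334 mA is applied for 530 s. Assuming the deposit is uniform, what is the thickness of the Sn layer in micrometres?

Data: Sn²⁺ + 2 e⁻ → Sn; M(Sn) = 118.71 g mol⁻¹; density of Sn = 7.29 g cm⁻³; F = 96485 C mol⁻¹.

0.863 μm

Q = I·t = 0.3340 × 530.00 = 177.0 C; n(e⁻) = 0.001835 mol.
n(Sn) = n(e⁻)/2 = 0.0009173 mol, so m = 0.0009173 × 118.71 = 0.1089 g.
Volume = m/ρ = 0.1089 / 7.29 = 0.01494 cm³.
Thickness = V/A = 0.01494 / 173 = 8.63 × 10⁻⁵ cm = 0.863 μm.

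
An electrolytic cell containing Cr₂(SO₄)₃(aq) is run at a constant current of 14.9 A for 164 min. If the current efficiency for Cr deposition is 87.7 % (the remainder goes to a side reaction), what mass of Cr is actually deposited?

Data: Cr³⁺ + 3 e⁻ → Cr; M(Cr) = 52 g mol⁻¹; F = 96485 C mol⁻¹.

23.1 g

Q = I·t = 14.90 × 9840.0 = 146600 C.
n(e⁻) = 146600/96485 = 1.520 mol; theoretically n(Cr) = 1.520/3 = 0.5065 mol, m_theo = 26.34 g.
At 87.7 % efficiency, m_actual = 0.877 × 26.34 = 23.1 g.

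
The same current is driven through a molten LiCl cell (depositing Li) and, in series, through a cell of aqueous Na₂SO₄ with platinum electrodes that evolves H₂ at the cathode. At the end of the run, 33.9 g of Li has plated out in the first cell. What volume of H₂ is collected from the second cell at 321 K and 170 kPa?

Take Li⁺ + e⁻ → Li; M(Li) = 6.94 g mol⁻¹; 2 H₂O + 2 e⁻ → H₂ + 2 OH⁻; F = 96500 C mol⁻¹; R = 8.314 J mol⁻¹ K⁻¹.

n(Li) = 33.9 / 6.94 = 4.885 mol, so n(e⁻) = 1 × 4.885 = 4.885 mol.
The cells are in series, so the same 4.885 mol of electrons passes through the second cell.
2 H₂O + 2 e⁻ → H₂ + 2 OH⁻ — 2 mol e⁻ per mol H₂, so n(H₂) = 4.885/2 = 2.442 mol.
V = nRT/P = (2.442 × 8.314 × 321) / (170 × 10³) = 0.0383 m³ = 38.3 L.

38.3 L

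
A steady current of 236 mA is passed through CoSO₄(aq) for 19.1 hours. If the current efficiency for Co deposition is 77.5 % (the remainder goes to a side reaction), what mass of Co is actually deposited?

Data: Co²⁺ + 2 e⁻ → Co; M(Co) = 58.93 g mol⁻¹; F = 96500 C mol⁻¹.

Q = I·t = 0.2360 × 68760 = 16230 C.
n(e⁻) = 16230/96500 = 0.1682 mol; theoretically n(Co) = 0.1682/2 = 0.08408 mol, m_theo = 4.955 g.
At 77.5 % efficiency, m_actual = 0.775 × 4.955 = 3.84 g.

3.84 g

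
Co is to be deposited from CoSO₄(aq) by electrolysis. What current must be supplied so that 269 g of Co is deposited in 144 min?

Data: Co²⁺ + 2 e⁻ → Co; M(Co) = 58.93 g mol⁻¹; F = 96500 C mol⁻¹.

102 A

n(Co) = 269 / 58.93 = 4.565 mol.
n(e⁻) = 2 × 4.565 = 9.129 mol.
Q = n(e⁻)·F = 9.129 × 96500 = 881000 C.
I = Q/t = 881000 / 8640.0 s = 102 A.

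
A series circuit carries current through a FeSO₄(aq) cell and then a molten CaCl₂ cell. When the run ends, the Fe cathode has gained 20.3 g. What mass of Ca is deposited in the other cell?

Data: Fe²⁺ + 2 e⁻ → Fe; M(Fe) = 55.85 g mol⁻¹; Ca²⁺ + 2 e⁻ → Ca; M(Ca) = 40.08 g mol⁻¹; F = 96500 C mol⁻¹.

n(Fe) = 20.3 / 55.85 = 0.3635 mol.
Since Fe²⁺ + 2 e⁻ → Fe, n(e⁻) passed = 2 × 0.3635 = 0.7269 mol.
Cells in series carry the same charge, so the same 0.7269 mol of electrons passes through cell 2.
Ca²⁺ + 2 e⁻ → Ca, so n(Ca) = 0.7269 / 2 = 0.3635 mol.
m(Ca) = 0.3635 × 40.08 = 14.6 g.

14.6 g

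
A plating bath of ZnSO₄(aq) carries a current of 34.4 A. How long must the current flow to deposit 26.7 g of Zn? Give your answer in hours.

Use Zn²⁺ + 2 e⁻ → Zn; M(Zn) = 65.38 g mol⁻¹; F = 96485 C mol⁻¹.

0.636 h

n(Zn) = m/M = 26.7 / 65.38 = 0.4084 mol.
Each Zn atom requires 2 electrons, so n(e⁻) = 2 × 0.4084 = 0.8168 mol.
Q = n(e⁻)·F = 0.8168 × 96485 = 78810 C.
t = Q/I = 78810 / 34.40 A = 2291 s = 0.636 h.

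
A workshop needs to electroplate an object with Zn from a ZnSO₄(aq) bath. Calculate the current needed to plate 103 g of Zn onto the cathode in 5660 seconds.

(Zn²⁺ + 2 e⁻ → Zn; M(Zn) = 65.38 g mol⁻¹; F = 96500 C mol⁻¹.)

n(Zn) = 103 / 65.38 = 1.575 mol.
n(e⁻) = 2 × 1.575 = 3.151 mol.
Q = n(e⁻)·F = 3.151 × 96500 = 304100 C.
I = Q/t = 304100 / 5660.0 s = 53.7 A.

53.7 A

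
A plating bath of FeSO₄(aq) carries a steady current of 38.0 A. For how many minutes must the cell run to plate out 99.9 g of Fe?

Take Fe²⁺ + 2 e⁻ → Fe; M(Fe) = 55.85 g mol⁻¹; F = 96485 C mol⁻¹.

n(Fe) = m/M = 99.9 / 55.85 = 1.789 mol.
Each Fe atom requires 2 electrons, so n(e⁻) = 2 × 1.789 = 3.577 mol.
Q = n(e⁻)·F = 3.577 × 96485 = 345200 C.
t = Q/I = 345200 / 38.00 A = 9083 s = 151 min.

151 min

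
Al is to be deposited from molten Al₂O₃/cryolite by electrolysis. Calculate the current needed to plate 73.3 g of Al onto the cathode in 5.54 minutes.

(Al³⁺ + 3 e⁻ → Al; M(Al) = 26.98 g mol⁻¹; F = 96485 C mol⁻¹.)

n(Al) = 73.3 / 26.98 = 2.717 mol.
n(e⁻) = 3 × 2.717 = 8.150 mol.
Q = n(e⁻)·F = 8.150 × 96485 = 786400 C.
I = Q/t = 786400 / 332.40 s = 2370 A.

2370 A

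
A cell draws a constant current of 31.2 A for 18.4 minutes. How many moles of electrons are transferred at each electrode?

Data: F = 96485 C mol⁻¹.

Q = I·t = 31.20 A × 1104.0 s = 34440 C.
n(e⁻) = Q/F = 34440 / 96485 = 0.357 mol.

0.357 mol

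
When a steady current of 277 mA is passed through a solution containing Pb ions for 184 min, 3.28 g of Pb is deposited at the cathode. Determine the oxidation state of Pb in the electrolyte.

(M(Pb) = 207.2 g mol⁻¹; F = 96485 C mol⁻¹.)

+2

Q = I·t = 0.2770 A × 11040 s = 3058 C, so n(e⁻) = 3058/96485 = 0.03169 mol.
n(Pb) deposited = 3.28 / 207.2 = 0.01583 mol.
Electrons per atom = n(e⁻)/n(Pb) = 0.03169 / 0.01583 = 2.00 ≈ 2, so the ion is Pb²⁺.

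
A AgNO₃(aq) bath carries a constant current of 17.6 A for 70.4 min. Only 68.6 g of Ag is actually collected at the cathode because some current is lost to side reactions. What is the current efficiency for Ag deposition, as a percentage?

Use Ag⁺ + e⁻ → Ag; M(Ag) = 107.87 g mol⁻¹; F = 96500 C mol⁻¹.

Q = I·t = 17.60 × 4224.0 = 74340 C; n(e⁻) = 74340/96500 = 0.7704 mol.
Theoretical n(Ag) = n(e⁻)/1 = 0.7704 mol, i.e. m_theo = 0.7704 × 107.87 = 83.10 g.
Efficiency = m_actual / m_theo = 68.6 / 83.10 = 82.5 %.

82.5 %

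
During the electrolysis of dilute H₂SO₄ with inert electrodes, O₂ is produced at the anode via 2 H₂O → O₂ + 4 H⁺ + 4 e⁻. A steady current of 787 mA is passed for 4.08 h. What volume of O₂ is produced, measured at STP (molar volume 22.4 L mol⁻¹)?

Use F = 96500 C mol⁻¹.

0.671 L

Q = I·t = 0.7870 A × 14688 s = 11560 C.
n(e⁻) = Q/F = 11560 / 96500 = 0.1198 mol.
4 electrons are transferred per O₂ molecule, so n(O₂) = 0.1198 / 4 = 0.02995 mol.
V = n × V_m = 0.02995 × 22.4 = 0.671 L.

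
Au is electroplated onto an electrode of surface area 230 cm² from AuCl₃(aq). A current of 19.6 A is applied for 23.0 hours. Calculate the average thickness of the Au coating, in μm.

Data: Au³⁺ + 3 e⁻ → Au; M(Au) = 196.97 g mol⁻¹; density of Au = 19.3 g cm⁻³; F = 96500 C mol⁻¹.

2490 μm

Q = I·t = 19.60 × 82800 = 1623000 C; n(e⁻) = 16.82 mol.
n(Au) = n(e⁻)/3 = 5.606 mol, so m = 5.606 × 196.97 = 1104 g.
Volume = m/ρ = 1104 / 19.3 = 57.21 cm³.
Thickness = V/A = 57.21 / 230 = 0.249 cm = 2490 μm.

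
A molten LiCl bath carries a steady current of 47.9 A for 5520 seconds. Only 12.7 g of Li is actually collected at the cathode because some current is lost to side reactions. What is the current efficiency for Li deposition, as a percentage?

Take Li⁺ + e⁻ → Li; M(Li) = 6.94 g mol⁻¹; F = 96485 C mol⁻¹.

Q = I·t = 47.90 × 5520.0 = 264400 C; n(e⁻) = 264400/96485 = 2.740 mol.
Theoretical n(Li) = n(e⁻)/1 = 2.740 mol, i.e. m_theo = 2.740 × 6.94 = 19.02 g.
Efficiency = m_actual / m_theo = 12.7 / 19.02 = 66.8 %.

66.8 %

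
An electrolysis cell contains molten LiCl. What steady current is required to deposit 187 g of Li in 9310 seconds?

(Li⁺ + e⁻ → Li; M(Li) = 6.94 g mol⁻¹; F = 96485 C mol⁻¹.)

n(Li) = 187 / 6.94 = 26.95 mol.
n(e⁻) = 1 × 26.95 = 26.95 mol.
Q = n(e⁻)·F = 26.95 × 96485 = 2600000 C.
I = Q/t = 2600000 / 9310.0 s = 279 A.

279 A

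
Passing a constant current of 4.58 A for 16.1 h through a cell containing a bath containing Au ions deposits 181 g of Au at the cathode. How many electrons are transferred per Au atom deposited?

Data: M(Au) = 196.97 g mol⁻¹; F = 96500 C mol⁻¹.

Q = I·t = 4.580 A × 57960 s = 265500 C, so n(e⁻) = 265500/96500 = 2.751 mol.
n(Au) deposited = 181 / 196.97 = 0.9189 mol.
Electrons per atom = n(e⁻)/n(Au) = 2.751 / 0.9189 = 2.99 ≈ 3, so the ion is Au³⁺.

3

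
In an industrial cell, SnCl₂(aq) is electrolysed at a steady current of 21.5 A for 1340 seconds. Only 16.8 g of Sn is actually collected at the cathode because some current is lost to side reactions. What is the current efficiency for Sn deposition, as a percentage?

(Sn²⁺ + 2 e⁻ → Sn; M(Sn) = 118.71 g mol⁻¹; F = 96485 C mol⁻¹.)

Q = I·t = 21.50 × 1340.0 = 28810 C; n(e⁻) = 28810/96485 = 0.2986 mol.
Theoretical n(Sn) = n(e⁻)/2 = 0.1493 mol, i.e. m_theo = 0.1493 × 118.71 = 17.72 g.
Efficiency = m_actual / m_theo = 16.8 / 17.72 = 94.8 %.

94.8 %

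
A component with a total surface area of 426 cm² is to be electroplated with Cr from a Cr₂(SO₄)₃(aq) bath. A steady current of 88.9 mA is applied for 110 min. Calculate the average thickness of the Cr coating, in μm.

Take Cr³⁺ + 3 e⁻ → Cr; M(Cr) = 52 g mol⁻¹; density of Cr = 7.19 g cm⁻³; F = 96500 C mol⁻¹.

Q = I·t = 0.08890 × 6600.0 = 586.7 C; n(e⁻) = 0.006080 mol.
n(Cr) = n(e⁻)/3 = 0.002027 mol, so m = 0.002027 × 52 = 0.1054 g.
Volume = m/ρ = 0.1054 / 7.19 = 0.01466 cm³.
Thickness = V/A = 0.01466 / 426 = 3.44 × 10⁻⁵ cm = 0.344 μm.

0.344 μm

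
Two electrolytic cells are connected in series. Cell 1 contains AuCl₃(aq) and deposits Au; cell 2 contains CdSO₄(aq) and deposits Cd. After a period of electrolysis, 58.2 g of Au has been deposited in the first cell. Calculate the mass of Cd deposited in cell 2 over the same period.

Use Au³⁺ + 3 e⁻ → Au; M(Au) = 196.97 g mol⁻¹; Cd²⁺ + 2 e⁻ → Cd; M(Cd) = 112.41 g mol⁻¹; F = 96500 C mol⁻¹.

49.8 g

n(Au) = 58.2 / 196.97 = 0.2955 mol.
Since Au³⁺ + 3 e⁻ → Au, n(e⁻) passed = 3 × 0.2955 = 0.8864 mol.
Cells in series carry the same charge, so the same 0.8864 mol of electrons passes through cell 2.
Cd²⁺ + 2 e⁻ → Cd, so n(Cd) = 0.8864 / 2 = 0.4432 mol.
m(Cd) = 0.4432 × 112.41 = 49.8 g.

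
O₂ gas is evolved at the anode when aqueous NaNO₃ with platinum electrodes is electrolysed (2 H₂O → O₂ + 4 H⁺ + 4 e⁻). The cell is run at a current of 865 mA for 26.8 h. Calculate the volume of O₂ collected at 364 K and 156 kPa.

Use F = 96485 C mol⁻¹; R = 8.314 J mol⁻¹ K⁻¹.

Q = I·t = 0.8650 A × 96480 s = 83460 C.
n(e⁻) = Q/F = 83460 / 96485 = 0.8650 mol.
4 electrons are transferred per O₂ molecule, so n(O₂) = 0.8650 / 4 = 0.2162 mol.
V = nRT/P = (0.2162 × 8.314 × 364) / (156 × 10³ Pa) = 0.00419 m³ = 4.19 L.

4.19 L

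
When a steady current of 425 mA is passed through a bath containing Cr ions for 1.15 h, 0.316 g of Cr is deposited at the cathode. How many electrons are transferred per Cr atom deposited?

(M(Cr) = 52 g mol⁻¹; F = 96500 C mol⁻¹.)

Q = I·t = 0.4250 A × 4140.0 s = 1760 C, so n(e⁻) = 1760/96500 = 0.01823 mol.
n(Cr) deposited = 0.316 / 52 = 0.006077 mol.
Electrons per atom = n(e⁻)/n(Cr) = 0.01823 / 0.006077 = 3.00 ≈ 3, so the ion is Cr³⁺.

3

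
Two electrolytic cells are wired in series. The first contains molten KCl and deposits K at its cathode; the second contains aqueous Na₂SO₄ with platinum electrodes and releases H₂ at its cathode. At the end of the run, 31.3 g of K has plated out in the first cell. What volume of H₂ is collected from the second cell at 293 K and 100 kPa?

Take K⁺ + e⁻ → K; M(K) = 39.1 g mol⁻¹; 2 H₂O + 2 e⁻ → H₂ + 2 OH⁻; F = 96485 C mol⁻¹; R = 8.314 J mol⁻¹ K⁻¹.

n(K) = 31.3 / 39.1 = 0.8005 mol, so n(e⁻) = 1 × 0.8005 = 0.8005 mol.
The cells are in series, so the same 0.8005 mol of electrons passes through the second cell.
2 H₂O + 2 e⁻ → H₂ + 2 OH⁻ — 2 mol e⁻ per mol H₂, so n(H₂) = 0.8005/2 = 0.4003 mol.
V = nRT/P = (0.4003 × 8.314 × 293) / (100 × 10³) = 0.00975 m³ = 9.75 L.

9.75 L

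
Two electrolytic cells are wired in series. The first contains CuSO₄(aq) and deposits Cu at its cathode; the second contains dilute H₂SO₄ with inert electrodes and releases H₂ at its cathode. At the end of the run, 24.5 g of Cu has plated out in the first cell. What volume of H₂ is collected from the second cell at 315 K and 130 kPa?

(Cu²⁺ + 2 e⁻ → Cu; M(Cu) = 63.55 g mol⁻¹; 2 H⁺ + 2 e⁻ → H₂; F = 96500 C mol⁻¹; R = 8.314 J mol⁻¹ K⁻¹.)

7.77 L

n(Cu) = 24.5 / 63.55 = 0.3855 mol, so n(e⁻) = 2 × 0.3855 = 0.7710 mol.
The cells are in series, so the same 0.7710 mol of electrons passes through the second cell.
2 H⁺ + 2 e⁻ → H₂ — 2 mol e⁻ per mol H₂, so n(H₂) = 0.7710/2 = 0.3855 mol.
V = nRT/P = (0.3855 × 8.314 × 315) / (130 × 10³) = 0.00777 m³ = 7.77 L.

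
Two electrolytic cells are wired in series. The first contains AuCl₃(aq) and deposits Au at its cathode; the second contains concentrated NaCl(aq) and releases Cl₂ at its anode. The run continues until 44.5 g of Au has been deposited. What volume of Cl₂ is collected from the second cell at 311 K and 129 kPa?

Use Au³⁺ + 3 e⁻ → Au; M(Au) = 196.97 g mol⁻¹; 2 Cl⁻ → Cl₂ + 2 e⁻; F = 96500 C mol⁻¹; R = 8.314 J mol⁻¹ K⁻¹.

n(Au) = 44.5 / 196.97 = 0.2259 mol, so n(e⁻) = 3 × 0.2259 = 0.6778 mol.
The cells are in series, so the same 0.6778 mol of electrons passes through the second cell.
2 Cl⁻ → Cl₂ + 2 e⁻ — 2 mol e⁻ per mol Cl₂, so n(Cl₂) = 0.6778/2 = 0.3389 mol.
V = nRT/P = (0.3389 × 8.314 × 311) / (129 × 10³) = 0.00679 m³ = 6.79 L.

6.79 L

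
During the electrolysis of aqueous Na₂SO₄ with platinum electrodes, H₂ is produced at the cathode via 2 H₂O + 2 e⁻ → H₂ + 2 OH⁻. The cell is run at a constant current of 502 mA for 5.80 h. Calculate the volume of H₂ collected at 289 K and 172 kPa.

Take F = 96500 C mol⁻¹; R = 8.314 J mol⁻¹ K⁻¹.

Q = I·t = 0.5020 A × 20880 s = 10480 C.
n(e⁻) = Q/F = 10480 / 96500 = 0.1086 mol.
2 electrons are transferred per H₂ molecule, so n(H₂) = 0.1086 / 2 = 0.05431 mol.
V = nRT/P = (0.05431 × 8.314 × 289) / (172 × 10³ Pa) = 7.59 × 10⁻⁴ m³ = 0.759 L.

0.759 L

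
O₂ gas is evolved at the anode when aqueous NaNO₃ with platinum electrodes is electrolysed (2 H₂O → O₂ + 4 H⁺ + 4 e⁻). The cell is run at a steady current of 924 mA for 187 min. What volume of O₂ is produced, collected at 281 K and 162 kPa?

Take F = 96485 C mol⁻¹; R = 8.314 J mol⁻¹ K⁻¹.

Q = I·t = 0.9240 A × 11220 s = 10370 C.
n(e⁻) = Q/F = 10370 / 96485 = 0.1074 mol.
4 electrons are transferred per O₂ molecule, so n(O₂) = 0.1074 / 4 = 0.02686 mol.
V = nRT/P = (0.02686 × 8.314 × 281) / (162 × 10³ Pa) = 3.87 × 10⁻⁴ m³ = 0.387 L.

0.387 L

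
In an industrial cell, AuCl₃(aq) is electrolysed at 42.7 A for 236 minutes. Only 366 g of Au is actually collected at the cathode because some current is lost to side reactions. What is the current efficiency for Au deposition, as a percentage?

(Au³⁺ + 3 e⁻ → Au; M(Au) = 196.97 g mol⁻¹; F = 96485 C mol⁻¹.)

89.0 %

Q = I·t = 42.70 × 14160 = 604600 C; n(e⁻) = 604600/96485 = 6.267 mol.
Theoretical n(Au) = n(e⁻)/3 = 2.089 mol, i.e. m_theo = 2.089 × 196.97 = 411.4 g.
Efficiency = m_actual / m_theo = 366 / 411.4 = 89.0 %.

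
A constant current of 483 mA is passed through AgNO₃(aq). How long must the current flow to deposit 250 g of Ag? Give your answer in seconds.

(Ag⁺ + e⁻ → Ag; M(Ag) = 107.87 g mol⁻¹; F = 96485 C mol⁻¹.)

4.63 × 10⁵ s

n(Ag) = m/M = 250 / 107.87 = 2.318 mol.
Each Ag atom requires 1 electron, so n(e⁻) = 1 × 2.318 = 2.318 mol.
Q = n(e⁻)·F = 2.318 × 96485 = 223600 C.
t = Q/I = 223600 / 0.4830 A = 463000 s.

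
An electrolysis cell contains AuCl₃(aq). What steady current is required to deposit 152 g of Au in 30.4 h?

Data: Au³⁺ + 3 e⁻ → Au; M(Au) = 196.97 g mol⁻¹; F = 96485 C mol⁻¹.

2.04 A

n(Au) = 152 / 196.97 = 0.7717 mol.
n(e⁻) = 3 × 0.7717 = 2.315 mol.
Q = n(e⁻)·F = 2.315 × 96485 = 223400 C.
I = Q/t = 223400 / 109440 s = 2.04 A.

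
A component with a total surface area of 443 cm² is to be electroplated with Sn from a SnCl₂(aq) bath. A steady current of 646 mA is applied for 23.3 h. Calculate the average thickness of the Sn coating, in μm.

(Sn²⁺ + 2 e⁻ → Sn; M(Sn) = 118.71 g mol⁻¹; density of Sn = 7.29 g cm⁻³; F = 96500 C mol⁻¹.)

103 μm

Q = I·t = 0.6460 × 83880 = 54190 C; n(e⁻) = 0.5615 mol.
n(Sn) = n(e⁻)/2 = 0.2808 mol, so m = 0.2808 × 118.71 = 33.33 g.
Volume = m/ρ = 33.33 / 7.29 = 4.572 cm³.
Thickness = V/A = 4.572 / 443 = 0.0103 cm = 103 μm.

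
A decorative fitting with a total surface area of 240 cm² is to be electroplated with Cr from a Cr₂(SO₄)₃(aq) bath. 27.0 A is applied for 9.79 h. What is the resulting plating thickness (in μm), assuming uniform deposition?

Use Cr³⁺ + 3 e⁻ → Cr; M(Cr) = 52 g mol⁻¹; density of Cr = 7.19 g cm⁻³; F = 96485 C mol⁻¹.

Q = I·t = 27.00 × 35244 = 951600 C; n(e⁻) = 9.863 mol.
n(Cr) = n(e⁻)/3 = 3.288 mol, so m = 3.288 × 52 = 171.0 g.
Volume = m/ρ = 171.0 / 7.19 = 23.78 cm³.
Thickness = V/A = 23.78 / 240 = 0.0991 cm = 991 μm.

991 μm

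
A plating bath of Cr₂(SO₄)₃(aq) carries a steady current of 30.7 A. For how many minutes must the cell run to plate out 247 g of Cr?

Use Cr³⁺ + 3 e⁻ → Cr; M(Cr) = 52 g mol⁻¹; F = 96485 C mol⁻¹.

n(Cr) = m/M = 247 / 52 = 4.750 mol.
Each Cr atom requires 3 electrons, so n(e⁻) = 3 × 4.750 = 14.25 mol.
Q = n(e⁻)·F = 14.25 × 96485 = 1375000 C.
t = Q/I = 1375000 / 30.70 A = 44790 s = 746 min.

746 min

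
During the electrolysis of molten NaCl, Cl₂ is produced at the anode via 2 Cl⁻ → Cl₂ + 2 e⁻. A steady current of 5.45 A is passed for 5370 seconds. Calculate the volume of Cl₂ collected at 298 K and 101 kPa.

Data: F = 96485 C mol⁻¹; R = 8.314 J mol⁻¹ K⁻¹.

3.72 L

Q = I·t = 5.450 A × 5370.0 s = 29270 C.
n(e⁻) = Q/F = 29270 / 96485 = 0.3033 mol.
2 electrons are transferred per Cl₂ molecule, so n(Cl₂) = 0.3033 / 2 = 0.1517 mol.
V = nRT/P = (0.1517 × 8.314 × 298) / (101 × 10³ Pa) = 0.00372 m³ = 3.72 L.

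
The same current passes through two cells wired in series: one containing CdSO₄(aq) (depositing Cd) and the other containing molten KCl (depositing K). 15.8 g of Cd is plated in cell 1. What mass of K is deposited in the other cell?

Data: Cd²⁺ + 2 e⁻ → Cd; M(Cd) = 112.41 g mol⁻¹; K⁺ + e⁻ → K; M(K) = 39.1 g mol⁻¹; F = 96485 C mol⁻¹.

n(Cd) = 15.8 / 112.41 = 0.1406 mol.
Since Cd²⁺ + 2 e⁻ → Cd, n(e⁻) passed = 2 × 0.1406 = 0.2811 mol.
Cells in series carry the same charge, so the same 0.2811 mol of electrons passes through cell 2.
K⁺ + e⁻ → K, so n(K) = 0.2811 / 1 = 0.2811 mol.
m(K) = 0.2811 × 39.1 = 11.0 g.

11.0 g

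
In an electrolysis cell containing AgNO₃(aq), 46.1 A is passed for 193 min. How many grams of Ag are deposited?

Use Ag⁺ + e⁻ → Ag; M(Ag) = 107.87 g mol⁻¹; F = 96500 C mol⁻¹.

Q = I·t = 46.10 A × 11580 s = 533800 C.
n(e⁻) = Q/F = 533800 / 96500 = 5.532 mol.
Ag⁺ + e⁻ → Ag, so n(Ag) = n(e⁻)/1 = 5.532 mol.
m = n·M = 5.532 × 107.87 = 597 g.

597 g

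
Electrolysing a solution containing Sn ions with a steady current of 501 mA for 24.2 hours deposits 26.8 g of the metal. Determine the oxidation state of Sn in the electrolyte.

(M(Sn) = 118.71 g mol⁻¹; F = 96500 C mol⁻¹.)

+2

Q = I·t = 0.5010 A × 87120 s = 43650 C, so n(e⁻) = 43650/96500 = 0.4523 mol.
n(Sn) deposited = 26.8 / 118.71 = 0.2258 mol.
Electrons per atom = n(e⁻)/n(Sn) = 0.4523 / 0.2258 = 2.00 ≈ 2, so the ion is Sn²⁺.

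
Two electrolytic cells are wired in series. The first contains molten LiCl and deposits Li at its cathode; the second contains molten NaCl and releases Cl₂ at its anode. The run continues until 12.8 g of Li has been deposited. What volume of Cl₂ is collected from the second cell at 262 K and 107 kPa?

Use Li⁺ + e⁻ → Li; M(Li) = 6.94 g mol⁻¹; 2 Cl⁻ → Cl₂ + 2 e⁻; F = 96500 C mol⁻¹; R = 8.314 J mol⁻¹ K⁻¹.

n(Li) = 12.8 / 6.94 = 1.844 mol, so n(e⁻) = 1 × 1.844 = 1.844 mol.
The cells are in series, so the same 1.844 mol of electrons passes through the second cell.
2 Cl⁻ → Cl₂ + 2 e⁻ — 2 mol e⁻ per mol Cl₂, so n(Cl₂) = 1.844/2 = 0.9222 mol.
V = nRT/P = (0.9222 × 8.314 × 262) / (107 × 10³) = 0.0188 m³ = 18.8 L.

18.8 L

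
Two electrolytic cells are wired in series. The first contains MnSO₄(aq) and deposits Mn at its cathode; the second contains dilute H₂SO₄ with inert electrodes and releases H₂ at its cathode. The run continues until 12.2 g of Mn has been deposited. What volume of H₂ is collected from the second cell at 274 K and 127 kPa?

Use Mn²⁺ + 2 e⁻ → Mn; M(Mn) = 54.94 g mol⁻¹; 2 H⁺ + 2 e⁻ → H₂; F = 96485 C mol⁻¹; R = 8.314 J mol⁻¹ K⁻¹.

n(Mn) = 12.2 / 54.94 = 0.2221 mol, so n(e⁻) = 2 × 0.2221 = 0.4441 mol.
The cells are in series, so the same 0.4441 mol of electrons passes through the second cell.
2 H⁺ + 2 e⁻ → H₂ — 2 mol e⁻ per mol H₂, so n(H₂) = 0.4441/2 = 0.2221 mol.
V = nRT/P = (0.2221 × 8.314 × 274) / (127 × 10³) = 0.00398 m³ = 3.98 L.

3.98 L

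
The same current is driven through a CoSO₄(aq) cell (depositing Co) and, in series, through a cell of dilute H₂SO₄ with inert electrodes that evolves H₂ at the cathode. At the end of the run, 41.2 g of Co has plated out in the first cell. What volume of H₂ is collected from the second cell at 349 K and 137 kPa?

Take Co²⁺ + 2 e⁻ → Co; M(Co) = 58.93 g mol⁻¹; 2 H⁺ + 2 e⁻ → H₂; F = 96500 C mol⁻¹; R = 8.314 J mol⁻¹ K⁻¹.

14.8 L

n(Co) = 41.2 / 58.93 = 0.6991 mol, so n(e⁻) = 2 × 0.6991 = 1.398 mol.
The cells are in series, so the same 1.398 mol of electrons passes through the second cell.
2 H⁺ + 2 e⁻ → H₂ — 2 mol e⁻ per mol H₂, so n(H₂) = 1.398/2 = 0.6991 mol.
V = nRT/P = (0.6991 × 8.314 × 349) / (137 × 10³) = 0.0148 m³ = 14.8 L.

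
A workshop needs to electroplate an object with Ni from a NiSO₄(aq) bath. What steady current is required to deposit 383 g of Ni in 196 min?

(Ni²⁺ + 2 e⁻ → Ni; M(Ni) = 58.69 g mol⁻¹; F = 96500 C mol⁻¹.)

107 A

n(Ni) = 383 / 58.69 = 6.526 mol.
n(e⁻) = 2 × 6.526 = 13.05 mol.
Q = n(e⁻)·F = 13.05 × 96500 = 1259000 C.
I = Q/t = 1259000 / 11760 s = 107 A.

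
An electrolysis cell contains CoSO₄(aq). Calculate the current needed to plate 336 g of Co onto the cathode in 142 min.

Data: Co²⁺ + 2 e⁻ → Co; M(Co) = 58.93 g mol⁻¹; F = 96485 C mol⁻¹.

n(Co) = 336 / 58.93 = 5.702 mol.
n(e⁻) = 2 × 5.702 = 11.40 mol.
Q = n(e⁻)·F = 11.40 × 96485 = 1100000 C.
I = Q/t = 1100000 / 8520.0 s = 129 A.

129 A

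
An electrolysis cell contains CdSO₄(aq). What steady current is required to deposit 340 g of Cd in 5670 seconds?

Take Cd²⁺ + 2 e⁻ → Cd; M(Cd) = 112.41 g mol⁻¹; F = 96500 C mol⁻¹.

n(Cd) = 340 / 112.41 = 3.025 mol.
n(e⁻) = 2 × 3.025 = 6.049 mol.
Q = n(e⁻)·F = 6.049 × 96500 = 583800 C.
I = Q/t = 583800 / 5670.0 s = 103 A.

103 A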